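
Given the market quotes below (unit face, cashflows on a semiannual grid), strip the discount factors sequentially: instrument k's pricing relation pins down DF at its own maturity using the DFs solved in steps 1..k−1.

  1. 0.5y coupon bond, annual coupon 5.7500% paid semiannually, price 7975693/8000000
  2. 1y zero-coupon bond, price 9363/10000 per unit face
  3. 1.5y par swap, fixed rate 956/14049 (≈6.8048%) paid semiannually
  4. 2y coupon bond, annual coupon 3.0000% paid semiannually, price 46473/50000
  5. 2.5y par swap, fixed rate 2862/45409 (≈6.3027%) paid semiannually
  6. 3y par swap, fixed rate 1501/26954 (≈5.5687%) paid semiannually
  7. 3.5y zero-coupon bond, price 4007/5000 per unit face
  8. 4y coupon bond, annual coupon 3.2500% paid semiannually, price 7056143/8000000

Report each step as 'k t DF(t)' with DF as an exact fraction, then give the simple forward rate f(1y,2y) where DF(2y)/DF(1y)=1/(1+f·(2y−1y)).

step 1 [0.5y] bond c/2=23/800: DF=(7975693/8000000 − 23/800·(0))/(1+23/800) = 9691/10000 ≈ 0.969100
step 2 [1y] zero: DF = P = 9363/10000 ≈ 0.936300
step 3 [1.5y] swap r/2=478/14049: DF=(1 − 478/14049·(0.969100+0.936300))/(1+478/14049) = 2261/2500 ≈ 0.904400
step 4 [2y] bond c/2=3/200: DF=(46473/50000 − 3/200·(0.969100+0.936300+0.904400))/(1+3/200) = 4371/5000 ≈ 0.874200
step 5 [2.5y] swap r/2=1431/45409: DF=(1 − 1431/45409·(0.969100+0.936300+0.904400+0.874200))/(1+1431/45409) = 8569/10000 ≈ 0.856900
step 6 [3y] swap r/2=1501/53908: DF=(1 − 1501/53908·(0.969100+0.936300+0.904400+0.874200+0.856900))/(1+1501/53908) = 8499/10000 ≈ 0.849900
step 7 [3.5y] zero: DF = P = 4007/5000 ≈ 0.801400
step 8 [4y] bond c/2=13/800: DF=(7056143/8000000 − 13/800·(0.969100+0.936300+0.904400+0.874200+0.856900+0.849900+0.801400))/(1+13/800) = 7689/10000 ≈ 0.768900

1 1/2 9691/10000
2 1 9363/10000
3 3/2 2261/2500
4 2 4371/5000
5 5/2 8569/10000
6 3 8499/10000
7 7/2 4007/5000
8 4 7689/10000
f(1y,2y) = ((9363/10000)/(4371/5000) − 1)/(1) = 207/2914 ≈ 7.1036%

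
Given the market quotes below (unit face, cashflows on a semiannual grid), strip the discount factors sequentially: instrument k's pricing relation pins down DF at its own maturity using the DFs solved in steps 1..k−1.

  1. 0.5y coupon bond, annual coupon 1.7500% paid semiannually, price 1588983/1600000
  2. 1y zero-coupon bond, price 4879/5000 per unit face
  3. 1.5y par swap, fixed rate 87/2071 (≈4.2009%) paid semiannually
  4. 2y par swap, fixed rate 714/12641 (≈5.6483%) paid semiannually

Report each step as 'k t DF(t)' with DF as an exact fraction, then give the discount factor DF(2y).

1 1/2 1969/2000
2 1 4879/5000
3 3/2 9391/10000
4 2 8929/10000
DF(2y) = 8929/10000 ≈ 0.892900

step 1 [0.5y] bond c/2=7/800: DF=(1588983/1600000 − 7/800·(0))/(1+7/800) = 1969/2000 ≈ 0.984500
step 2 [1y] zero: DF = P = 4879/5000 ≈ 0.975800
step 3 [1.5y] swap r/2=87/4142: DF=(1 − 87/4142·(0.984500+0.975800))/(1+87/4142) = 9391/10000 ≈ 0.939100
step 4 [2y] swap r/2=357/12641: DF=(1 − 357/12641·(0.984500+0.975800+0.939100))/(1+357/12641) = 8929/10000 ≈ 0.892900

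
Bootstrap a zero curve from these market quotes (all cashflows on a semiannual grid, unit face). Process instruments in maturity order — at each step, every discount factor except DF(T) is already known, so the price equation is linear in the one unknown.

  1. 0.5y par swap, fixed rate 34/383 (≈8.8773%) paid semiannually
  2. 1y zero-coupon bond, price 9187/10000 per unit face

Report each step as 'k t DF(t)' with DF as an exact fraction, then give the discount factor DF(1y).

1 1/2 383/400
2 1 9187/10000
DF(1y) = 9187/10000 ≈ 0.918700

step 1 [0.5y] swap r/2=17/383: DF=(1 − 17/383·(0))/(1+17/383) = 383/400 ≈ 0.957500
step 2 [1y] zero: DF = P = 9187/10000 ≈ 0.918700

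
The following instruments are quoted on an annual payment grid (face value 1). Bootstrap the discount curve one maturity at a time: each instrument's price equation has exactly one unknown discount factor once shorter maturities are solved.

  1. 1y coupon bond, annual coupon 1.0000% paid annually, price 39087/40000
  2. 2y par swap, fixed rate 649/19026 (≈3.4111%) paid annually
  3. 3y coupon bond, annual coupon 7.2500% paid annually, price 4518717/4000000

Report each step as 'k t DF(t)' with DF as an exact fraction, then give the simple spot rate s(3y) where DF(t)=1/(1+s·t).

1 1 387/400
2 2 9351/10000
3 3 9247/10000
s(3y) = (1/(9247/10000) − 1)/(3) = 251/9247 ≈ 2.7144%

step 1 [1y] bond c/1=1/100: DF=(39087/40000 − 1/100·(0))/(1+1/100) = 387/400 ≈ 0.967500
step 2 [2y] swap r/1=649/19026: DF=(1 − 649/19026·(0.967500))/(1+649/19026) = 9351/10000 ≈ 0.935100
step 3 [3y] bond c/1=29/400: DF=(4518717/4000000 − 29/400·(0.967500+0.935100))/(1+29/400) = 9247/10000 ≈ 0.924700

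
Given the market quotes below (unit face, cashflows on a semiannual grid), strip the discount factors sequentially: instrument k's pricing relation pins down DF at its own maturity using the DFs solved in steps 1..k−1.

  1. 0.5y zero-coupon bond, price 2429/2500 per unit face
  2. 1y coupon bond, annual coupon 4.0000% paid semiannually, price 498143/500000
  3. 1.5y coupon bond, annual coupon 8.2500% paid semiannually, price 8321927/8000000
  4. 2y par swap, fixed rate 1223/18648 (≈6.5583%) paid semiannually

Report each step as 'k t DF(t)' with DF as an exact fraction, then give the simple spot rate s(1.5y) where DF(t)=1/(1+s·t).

1 1/2 2429/2500
2 1 9577/10000
3 3/2 4613/5000
4 2 8777/10000
s(1.5y) = (1/(4613/5000) − 1)/(3/2) = 258/4613 ≈ 5.5929%

step 1 [0.5y] zero: DF = P = 2429/2500 ≈ 0.971600
step 2 [1y] bond c/2=1/50: DF=(498143/500000 − 1/50·(0.971600))/(1+1/50) = 9577/10000 ≈ 0.957700
step 3 [1.5y] bond c/2=33/800: DF=(8321927/8000000 − 33/800·(0.971600+0.957700))/(1+33/800) = 4613/5000 ≈ 0.922600
step 4 [2y] swap r/2=1223/37296: DF=(1 − 1223/37296·(0.971600+0.957700+0.922600))/(1+1223/37296) = 8777/10000 ≈ 0.877700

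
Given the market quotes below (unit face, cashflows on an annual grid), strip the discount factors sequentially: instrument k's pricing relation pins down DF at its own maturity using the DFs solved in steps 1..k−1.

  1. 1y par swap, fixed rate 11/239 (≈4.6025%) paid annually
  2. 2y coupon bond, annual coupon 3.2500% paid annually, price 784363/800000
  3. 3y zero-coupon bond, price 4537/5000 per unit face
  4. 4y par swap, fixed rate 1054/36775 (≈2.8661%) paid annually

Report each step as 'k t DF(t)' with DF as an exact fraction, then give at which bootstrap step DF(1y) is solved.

step 1 [1y] swap r/1=11/239: DF=(1 − 11/239·(0))/(1+11/239) = 239/250 ≈ 0.956000
step 2 [2y] bond c/1=13/400: DF=(784363/800000 − 13/400·(0.956000))/(1+13/400) = 1839/2000 ≈ 0.919500
step 3 [3y] zero: DF = P = 4537/5000 ≈ 0.907400
step 4 [4y] swap r/1=1054/36775: DF=(1 − 1054/36775·(0.956000+0.919500+0.907400))/(1+1054/36775) = 4473/5000 ≈ 0.894600

1 1 239/250
2 2 1839/2000
3 3 4537/5000
4 4 4473/5000
DF(1y) is solved at step 1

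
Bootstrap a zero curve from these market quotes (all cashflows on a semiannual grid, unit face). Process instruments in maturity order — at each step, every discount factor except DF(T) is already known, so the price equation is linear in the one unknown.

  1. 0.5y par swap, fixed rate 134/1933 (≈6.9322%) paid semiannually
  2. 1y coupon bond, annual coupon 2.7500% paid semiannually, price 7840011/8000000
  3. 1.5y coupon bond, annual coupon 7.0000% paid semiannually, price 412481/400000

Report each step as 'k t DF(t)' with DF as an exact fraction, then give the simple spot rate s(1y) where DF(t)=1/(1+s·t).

1 1/2 1933/2000
2 1 596/625
3 3/2 4657/5000
s(1y) = (1/(596/625) − 1)/(1) = 29/596 ≈ 4.8658%

step 1 [0.5y] swap r/2=67/1933: DF=(1 − 67/1933·(0))/(1+67/1933) = 1933/2000 ≈ 0.966500
step 2 [1y] bond c/2=11/800: DF=(7840011/8000000 − 11/800·(0.966500))/(1+11/800) = 596/625 ≈ 0.953600
step 3 [1.5y] bond c/2=7/200: DF=(412481/400000 − 7/200·(0.966500+0.953600))/(1+7/200) = 4657/5000 ≈ 0.931400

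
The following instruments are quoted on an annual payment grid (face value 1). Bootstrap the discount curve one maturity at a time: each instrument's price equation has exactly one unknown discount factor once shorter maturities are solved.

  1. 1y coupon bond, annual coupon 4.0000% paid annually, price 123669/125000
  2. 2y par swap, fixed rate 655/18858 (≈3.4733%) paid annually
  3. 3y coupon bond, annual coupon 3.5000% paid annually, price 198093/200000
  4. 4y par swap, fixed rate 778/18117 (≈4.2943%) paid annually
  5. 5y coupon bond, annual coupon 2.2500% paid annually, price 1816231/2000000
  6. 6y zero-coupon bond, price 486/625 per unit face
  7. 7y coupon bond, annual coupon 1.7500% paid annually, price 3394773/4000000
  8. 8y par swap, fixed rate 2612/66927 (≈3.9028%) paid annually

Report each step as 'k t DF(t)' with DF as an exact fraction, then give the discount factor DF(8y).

1 1 9513/10000
2 2 1869/2000
3 3 2233/2500
4 4 2111/2500
5 5 2021/2500
6 6 486/625
7 7 1489/2000
8 8 1847/2500
DF(8y) = 1847/2500 ≈ 0.738800

step 1 [1y] bond c/1=1/25: DF=(123669/125000 − 1/25·(0))/(1+1/25) = 9513/10000 ≈ 0.951300
step 2 [2y] swap r/1=655/18858: DF=(1 − 655/18858·(0.951300))/(1+655/18858) = 1869/2000 ≈ 0.934500
step 3 [3y] bond c/1=7/200: DF=(198093/200000 − 7/200·(0.951300+0.934500))/(1+7/200) = 2233/2500 ≈ 0.893200
step 4 [4y] swap r/1=778/18117: DF=(1 − 778/18117·(0.951300+0.934500+0.893200))/(1+778/18117) = 2111/2500 ≈ 0.844400
step 5 [5y] bond c/1=9/400: DF=(1816231/2000000 − 9/400·(0.951300+0.934500+0.893200+0.844400))/(1+9/400) = 2021/2500 ≈ 0.808400
step 6 [6y] zero: DF = P = 486/625 ≈ 0.777600
step 7 [7y] bond c/1=7/400: DF=(3394773/4000000 − 7/400·(0.951300+0.934500+0.893200+0.844400+0.808400+0.777600))/(1+7/400) = 1489/2000 ≈ 0.744500
step 8 [8y] swap r/1=2612/66927: DF=(1 − 2612/66927·(0.951300+0.934500+0.893200+0.844400+0.808400+0.777600+0.744500))/(1+2612/66927) = 1847/2500 ≈ 0.738800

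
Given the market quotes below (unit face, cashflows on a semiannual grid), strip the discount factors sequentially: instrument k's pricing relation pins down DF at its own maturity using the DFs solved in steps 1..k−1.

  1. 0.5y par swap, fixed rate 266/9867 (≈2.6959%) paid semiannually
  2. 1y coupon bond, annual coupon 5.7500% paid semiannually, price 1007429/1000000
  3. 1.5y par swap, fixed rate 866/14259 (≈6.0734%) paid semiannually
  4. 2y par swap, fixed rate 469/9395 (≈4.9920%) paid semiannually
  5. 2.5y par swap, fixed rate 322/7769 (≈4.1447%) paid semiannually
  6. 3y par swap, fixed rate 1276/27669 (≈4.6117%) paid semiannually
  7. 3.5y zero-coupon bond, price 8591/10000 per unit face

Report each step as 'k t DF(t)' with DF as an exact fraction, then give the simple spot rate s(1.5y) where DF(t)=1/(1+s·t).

step 1 [0.5y] swap r/2=133/9867: DF=(1 − 133/9867·(0))/(1+133/9867) = 9867/10000 ≈ 0.986700
step 2 [1y] bond c/2=23/800: DF=(1007429/1000000 − 23/800·(0.986700))/(1+23/800) = 9517/10000 ≈ 0.951700
step 3 [1.5y] swap r/2=433/14259: DF=(1 − 433/14259·(0.986700+0.951700))/(1+433/14259) = 4567/5000 ≈ 0.913400
step 4 [2y] swap r/2=469/18790: DF=(1 − 469/18790·(0.986700+0.951700+0.913400))/(1+469/18790) = 4531/5000 ≈ 0.906200
step 5 [2.5y] swap r/2=161/7769: DF=(1 − 161/7769·(0.986700+0.951700+0.913400+0.906200))/(1+161/7769) = 4517/5000 ≈ 0.903400
step 6 [3y] swap r/2=638/27669: DF=(1 − 638/27669·(0.986700+0.951700+0.913400+0.906200+0.903400))/(1+638/27669) = 2181/2500 ≈ 0.872400
step 7 [3.5y] zero: DF = P = 8591/10000 ≈ 0.859100

1 1/2 9867/10000
2 1 9517/10000
3 3/2 4567/5000
4 2 4531/5000
5 5/2 4517/5000
6 3 2181/2500
7 7/2 8591/10000
s(1.5y) = (1/(4567/5000) − 1)/(3/2) = 866/13701 ≈ 6.3207%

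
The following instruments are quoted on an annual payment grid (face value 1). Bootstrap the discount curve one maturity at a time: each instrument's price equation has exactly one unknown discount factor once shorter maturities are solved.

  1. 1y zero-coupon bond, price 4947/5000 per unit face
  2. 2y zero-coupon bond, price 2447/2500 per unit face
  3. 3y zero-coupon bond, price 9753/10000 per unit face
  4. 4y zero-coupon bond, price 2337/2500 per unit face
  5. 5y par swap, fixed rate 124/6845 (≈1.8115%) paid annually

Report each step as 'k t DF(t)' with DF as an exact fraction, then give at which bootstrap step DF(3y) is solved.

1 1 4947/5000
2 2 2447/2500
3 3 9753/10000
4 4 2337/2500
5 5 2283/2500
DF(3y) is solved at step 3

step 1 [1y] zero: DF = P = 4947/5000 ≈ 0.989400
step 2 [2y] zero: DF = P = 2447/2500 ≈ 0.978800
step 3 [3y] zero: DF = P = 9753/10000 ≈ 0.975300
step 4 [4y] zero: DF = P = 2337/2500 ≈ 0.934800
step 5 [5y] swap r/1=124/6845: DF=(1 − 124/6845·(0.989400+0.978800+0.975300+0.934800))/(1+124/6845) = 2283/2500 ≈ 0.913200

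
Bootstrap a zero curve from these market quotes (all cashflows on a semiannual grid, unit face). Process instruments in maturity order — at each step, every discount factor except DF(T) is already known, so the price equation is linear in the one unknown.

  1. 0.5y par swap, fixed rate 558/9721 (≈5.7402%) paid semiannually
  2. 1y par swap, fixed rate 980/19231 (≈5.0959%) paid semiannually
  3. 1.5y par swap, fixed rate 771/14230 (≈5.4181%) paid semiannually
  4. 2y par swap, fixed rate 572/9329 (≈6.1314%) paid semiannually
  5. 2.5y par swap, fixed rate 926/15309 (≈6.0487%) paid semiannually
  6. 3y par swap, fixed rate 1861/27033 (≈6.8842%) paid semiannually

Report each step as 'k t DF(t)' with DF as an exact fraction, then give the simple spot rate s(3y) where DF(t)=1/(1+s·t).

step 1 [0.5y] swap r/2=279/9721: DF=(1 − 279/9721·(0))/(1+279/9721) = 9721/10000 ≈ 0.972100
step 2 [1y] swap r/2=490/19231: DF=(1 − 490/19231·(0.972100))/(1+490/19231) = 951/1000 ≈ 0.951000
step 3 [1.5y] swap r/2=771/28460: DF=(1 − 771/28460·(0.972100+0.951000))/(1+771/28460) = 9229/10000 ≈ 0.922900
step 4 [2y] swap r/2=286/9329: DF=(1 − 286/9329·(0.972100+0.951000+0.922900))/(1+286/9329) = 1107/1250 ≈ 0.885600
step 5 [2.5y] swap r/2=463/15309: DF=(1 − 463/15309·(0.972100+0.951000+0.922900+0.885600))/(1+463/15309) = 8611/10000 ≈ 0.861100
step 6 [3y] swap r/2=1861/54066: DF=(1 − 1861/54066·(0.972100+0.951000+0.922900+0.885600+0.861100))/(1+1861/54066) = 8139/10000 ≈ 0.813900

1 1/2 9721/10000
2 1 951/1000
3 3/2 9229/10000
4 2 1107/1250
5 5/2 8611/10000
6 3 8139/10000
s(3y) = (1/(8139/10000) − 1)/(3) = 1861/24417 ≈ 7.6217%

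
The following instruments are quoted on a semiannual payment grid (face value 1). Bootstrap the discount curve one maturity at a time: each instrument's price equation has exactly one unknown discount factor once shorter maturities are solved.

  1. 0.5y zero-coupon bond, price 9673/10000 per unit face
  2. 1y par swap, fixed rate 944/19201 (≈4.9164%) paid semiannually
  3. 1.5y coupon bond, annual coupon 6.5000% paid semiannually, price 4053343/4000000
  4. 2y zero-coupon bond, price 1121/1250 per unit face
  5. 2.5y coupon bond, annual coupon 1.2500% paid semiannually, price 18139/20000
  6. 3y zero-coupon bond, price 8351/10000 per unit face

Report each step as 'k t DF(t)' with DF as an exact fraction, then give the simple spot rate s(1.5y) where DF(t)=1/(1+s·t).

step 1 [0.5y] zero: DF = P = 9673/10000 ≈ 0.967300
step 2 [1y] swap r/2=472/19201: DF=(1 − 472/19201·(0.967300))/(1+472/19201) = 1191/1250 ≈ 0.952800
step 3 [1.5y] bond c/2=13/400: DF=(4053343/4000000 − 13/400·(0.967300+0.952800))/(1+13/400) = 921/1000 ≈ 0.921000
step 4 [2y] zero: DF = P = 1121/1250 ≈ 0.896800
step 5 [2.5y] bond c/2=1/160: DF=(18139/20000 − 1/160·(0.967300+0.952800+0.921000+0.896800))/(1+1/160) = 8781/10000 ≈ 0.878100
step 6 [3y] zero: DF = P = 8351/10000 ≈ 0.835100

1 1/2 9673/10000
2 1 1191/1250
3 3/2 921/1000
4 2 1121/1250
5 5/2 8781/10000
6 3 8351/10000
s(1.5y) = (1/(921/1000) − 1)/(3/2) = 158/2763 ≈ 5.7184%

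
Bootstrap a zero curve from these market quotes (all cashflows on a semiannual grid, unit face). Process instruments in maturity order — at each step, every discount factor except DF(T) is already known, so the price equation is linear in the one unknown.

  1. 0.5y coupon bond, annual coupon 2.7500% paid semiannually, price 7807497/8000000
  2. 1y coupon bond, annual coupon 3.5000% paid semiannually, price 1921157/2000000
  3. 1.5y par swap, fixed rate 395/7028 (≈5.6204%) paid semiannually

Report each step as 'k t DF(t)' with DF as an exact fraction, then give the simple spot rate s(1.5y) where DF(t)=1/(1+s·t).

1 1/2 9627/10000
2 1 371/400
3 3/2 921/1000
s(1.5y) = (1/(921/1000) − 1)/(3/2) = 158/2763 ≈ 5.7184%

step 1 [0.5y] bond c/2=11/800: DF=(7807497/8000000 − 11/800·(0))/(1+11/800) = 9627/10000 ≈ 0.962700
step 2 [1y] bond c/2=7/400: DF=(1921157/2000000 − 7/400·(0.962700))/(1+7/400) = 371/400 ≈ 0.927500
step 3 [1.5y] swap r/2=395/14056: DF=(1 − 395/14056·(0.962700+0.927500))/(1+395/14056) = 921/1000 ≈ 0.921000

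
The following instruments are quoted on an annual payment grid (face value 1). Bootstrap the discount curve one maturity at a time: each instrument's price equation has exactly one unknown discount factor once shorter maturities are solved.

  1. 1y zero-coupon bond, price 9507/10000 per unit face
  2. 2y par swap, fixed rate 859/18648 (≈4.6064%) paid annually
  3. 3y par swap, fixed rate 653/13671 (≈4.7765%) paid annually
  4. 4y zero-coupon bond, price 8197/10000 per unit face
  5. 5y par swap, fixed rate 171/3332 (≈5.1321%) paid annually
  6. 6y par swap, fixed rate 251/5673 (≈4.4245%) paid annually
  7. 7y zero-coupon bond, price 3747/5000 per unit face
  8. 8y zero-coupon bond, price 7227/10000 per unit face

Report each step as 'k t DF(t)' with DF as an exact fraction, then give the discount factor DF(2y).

step 1 [1y] zero: DF = P = 9507/10000 ≈ 0.950700
step 2 [2y] swap r/1=859/18648: DF=(1 − 859/18648·(0.950700))/(1+859/18648) = 9141/10000 ≈ 0.914100
step 3 [3y] swap r/1=653/13671: DF=(1 − 653/13671·(0.950700+0.914100))/(1+653/13671) = 4347/5000 ≈ 0.869400
step 4 [4y] zero: DF = P = 8197/10000 ≈ 0.819700
step 5 [5y] swap r/1=171/3332: DF=(1 − 171/3332·(0.950700+0.914100+0.869400+0.819700))/(1+171/3332) = 7777/10000 ≈ 0.777700
step 6 [6y] swap r/1=251/5673: DF=(1 − 251/5673·(0.950700+0.914100+0.869400+0.819700+0.777700))/(1+251/5673) = 7741/10000 ≈ 0.774100
step 7 [7y] zero: DF = P = 3747/5000 ≈ 0.749400
step 8 [8y] zero: DF = P = 7227/10000 ≈ 0.722700

1 1 9507/10000
2 2 9141/10000
3 3 4347/5000
4 4 8197/10000
5 5 7777/10000
6 6 7741/10000
7 7 3747/5000
8 8 7227/10000
DF(2y) = 9141/10000 ≈ 0.914100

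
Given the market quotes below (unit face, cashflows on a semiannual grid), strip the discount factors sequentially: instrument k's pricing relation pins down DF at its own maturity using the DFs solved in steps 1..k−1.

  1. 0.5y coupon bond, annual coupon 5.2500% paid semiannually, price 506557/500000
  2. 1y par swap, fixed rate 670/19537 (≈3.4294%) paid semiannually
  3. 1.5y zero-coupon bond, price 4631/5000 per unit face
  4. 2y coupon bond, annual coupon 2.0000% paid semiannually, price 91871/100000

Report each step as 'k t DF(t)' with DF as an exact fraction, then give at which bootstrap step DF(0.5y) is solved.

step 1 [0.5y] bond c/2=21/800: DF=(506557/500000 − 21/800·(0))/(1+21/800) = 617/625 ≈ 0.987200
step 2 [1y] swap r/2=335/19537: DF=(1 − 335/19537·(0.987200))/(1+335/19537) = 1933/2000 ≈ 0.966500
step 3 [1.5y] zero: DF = P = 4631/5000 ≈ 0.926200
step 4 [2y] bond c/2=1/100: DF=(91871/100000 − 1/100·(0.987200+0.966500+0.926200))/(1+1/100) = 8811/10000 ≈ 0.881100

1 1/2 617/625
2 1 1933/2000
3 3/2 4631/5000
4 2 8811/10000
DF(0.5y) is solved at step 1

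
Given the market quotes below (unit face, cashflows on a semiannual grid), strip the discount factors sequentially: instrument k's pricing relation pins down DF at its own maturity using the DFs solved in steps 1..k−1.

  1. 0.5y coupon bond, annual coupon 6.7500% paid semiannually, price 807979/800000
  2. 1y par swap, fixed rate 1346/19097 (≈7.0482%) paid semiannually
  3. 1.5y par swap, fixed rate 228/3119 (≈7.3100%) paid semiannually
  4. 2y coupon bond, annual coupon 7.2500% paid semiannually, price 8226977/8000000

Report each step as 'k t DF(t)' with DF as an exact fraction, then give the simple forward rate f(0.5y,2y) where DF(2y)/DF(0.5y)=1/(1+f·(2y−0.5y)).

step 1 [0.5y] bond c/2=27/800: DF=(807979/800000 − 27/800·(0))/(1+27/800) = 977/1000 ≈ 0.977000
step 2 [1y] swap r/2=673/19097: DF=(1 − 673/19097·(0.977000))/(1+673/19097) = 9327/10000 ≈ 0.932700
step 3 [1.5y] swap r/2=114/3119: DF=(1 − 114/3119·(0.977000+0.932700))/(1+114/3119) = 4487/5000 ≈ 0.897400
step 4 [2y] bond c/2=29/800: DF=(8226977/8000000 − 29/800·(0.977000+0.932700+0.897400))/(1+29/800) = 4471/5000 ≈ 0.894200

1 1/2 977/1000
2 1 9327/10000
3 3/2 4487/5000
4 2 4471/5000
f(0.5y,2y) = ((977/1000)/(4471/5000) − 1)/(3/2) = 276/4471 ≈ 6.1731%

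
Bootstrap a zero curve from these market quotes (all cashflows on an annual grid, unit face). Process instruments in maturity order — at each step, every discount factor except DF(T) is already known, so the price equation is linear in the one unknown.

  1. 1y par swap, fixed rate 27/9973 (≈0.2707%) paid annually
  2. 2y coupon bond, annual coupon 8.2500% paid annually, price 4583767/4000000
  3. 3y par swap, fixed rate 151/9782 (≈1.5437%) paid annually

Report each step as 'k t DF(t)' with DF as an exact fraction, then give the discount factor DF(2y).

step 1 [1y] swap r/1=27/9973: DF=(1 − 27/9973·(0))/(1+27/9973) = 9973/10000 ≈ 0.997300
step 2 [2y] bond c/1=33/400: DF=(4583767/4000000 − 33/400·(0.997300))/(1+33/400) = 4913/5000 ≈ 0.982600
step 3 [3y] swap r/1=151/9782: DF=(1 − 151/9782·(0.997300+0.982600))/(1+151/9782) = 9547/10000 ≈ 0.954700

1 1 9973/10000
2 2 4913/5000
3 3 9547/10000
DF(2y) = 4913/5000 ≈ 0.982600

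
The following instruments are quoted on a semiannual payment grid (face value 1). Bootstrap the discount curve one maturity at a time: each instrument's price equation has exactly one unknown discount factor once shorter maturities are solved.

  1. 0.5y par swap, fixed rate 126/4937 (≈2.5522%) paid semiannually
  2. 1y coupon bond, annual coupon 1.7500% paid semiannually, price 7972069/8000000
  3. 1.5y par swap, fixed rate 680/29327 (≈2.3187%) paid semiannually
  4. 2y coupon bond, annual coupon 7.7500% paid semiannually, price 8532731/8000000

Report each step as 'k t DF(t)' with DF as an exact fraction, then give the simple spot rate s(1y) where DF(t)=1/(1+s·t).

step 1 [0.5y] swap r/2=63/4937: DF=(1 − 63/4937·(0))/(1+63/4937) = 4937/5000 ≈ 0.987400
step 2 [1y] bond c/2=7/800: DF=(7972069/8000000 − 7/800·(0.987400))/(1+7/800) = 9793/10000 ≈ 0.979300
step 3 [1.5y] swap r/2=340/29327: DF=(1 − 340/29327·(0.987400+0.979300))/(1+340/29327) = 483/500 ≈ 0.966000
step 4 [2y] bond c/2=31/800: DF=(8532731/8000000 − 31/800·(0.987400+0.979300+0.966000))/(1+31/800) = 4587/5000 ≈ 0.917400

1 1/2 4937/5000
2 1 9793/10000
3 3/2 483/500
4 2 4587/5000
s(1y) = (1/(9793/10000) − 1)/(1) = 207/9793 ≈ 2.1138%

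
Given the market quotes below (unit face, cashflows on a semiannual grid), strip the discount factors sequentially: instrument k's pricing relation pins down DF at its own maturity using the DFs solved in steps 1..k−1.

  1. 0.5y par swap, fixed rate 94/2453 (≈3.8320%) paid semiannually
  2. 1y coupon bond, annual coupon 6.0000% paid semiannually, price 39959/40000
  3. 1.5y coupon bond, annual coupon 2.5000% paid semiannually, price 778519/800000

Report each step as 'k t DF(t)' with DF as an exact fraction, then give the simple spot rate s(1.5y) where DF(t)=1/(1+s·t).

step 1 [0.5y] swap r/2=47/2453: DF=(1 − 47/2453·(0))/(1+47/2453) = 2453/2500 ≈ 0.981200
step 2 [1y] bond c/2=3/100: DF=(39959/40000 − 3/100·(0.981200))/(1+3/100) = 9413/10000 ≈ 0.941300
step 3 [1.5y] bond c/2=1/80: DF=(778519/800000 − 1/80·(0.981200+0.941300))/(1+1/80) = 4687/5000 ≈ 0.937400

1 1/2 2453/2500
2 1 9413/10000
3 3/2 4687/5000
s(1.5y) = (1/(4687/5000) − 1)/(3/2) = 626/14061 ≈ 4.4520%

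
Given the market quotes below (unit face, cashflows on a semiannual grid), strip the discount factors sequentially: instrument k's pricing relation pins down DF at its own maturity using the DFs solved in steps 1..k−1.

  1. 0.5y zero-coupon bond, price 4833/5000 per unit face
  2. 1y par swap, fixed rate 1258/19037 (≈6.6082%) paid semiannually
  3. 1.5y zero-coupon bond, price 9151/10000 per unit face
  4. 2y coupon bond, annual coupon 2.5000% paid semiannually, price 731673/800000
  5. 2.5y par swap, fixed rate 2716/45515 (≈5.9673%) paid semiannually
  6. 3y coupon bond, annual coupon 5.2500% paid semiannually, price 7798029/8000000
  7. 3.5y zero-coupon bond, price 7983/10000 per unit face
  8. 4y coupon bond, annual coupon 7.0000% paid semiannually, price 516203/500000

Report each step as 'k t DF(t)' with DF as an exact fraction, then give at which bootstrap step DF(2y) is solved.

1 1/2 4833/5000
2 1 9371/10000
3 3/2 9151/10000
4 2 1737/2000
5 5/2 4321/5000
6 3 4167/5000
7 7/2 7983/10000
8 4 1971/2500
DF(2y) is solved at step 4

step 1 [0.5y] zero: DF = P = 4833/5000 ≈ 0.966600
step 2 [1y] swap r/2=629/19037: DF=(1 − 629/19037·(0.966600))/(1+629/19037) = 9371/10000 ≈ 0.937100
step 3 [1.5y] zero: DF = P = 9151/10000 ≈ 0.915100
step 4 [2y] bond c/2=1/80: DF=(731673/800000 − 1/80·(0.966600+0.937100+0.915100))/(1+1/80) = 1737/2000 ≈ 0.868500
step 5 [2.5y] swap r/2=1358/45515: DF=(1 − 1358/45515·(0.966600+0.937100+0.915100+0.868500))/(1+1358/45515) = 4321/5000 ≈ 0.864200
step 6 [3y] bond c/2=21/800: DF=(7798029/8000000 − 21/800·(0.966600+0.937100+0.915100+0.868500+0.864200))/(1+21/800) = 4167/5000 ≈ 0.833400
step 7 [3.5y] zero: DF = P = 7983/10000 ≈ 0.798300
step 8 [4y] bond c/2=7/200: DF=(516203/500000 − 7/200·(0.966600+0.937100+0.915100+0.868500+0.864200+0.833400+0.798300))/(1+7/200) = 1971/2500 ≈ 0.788400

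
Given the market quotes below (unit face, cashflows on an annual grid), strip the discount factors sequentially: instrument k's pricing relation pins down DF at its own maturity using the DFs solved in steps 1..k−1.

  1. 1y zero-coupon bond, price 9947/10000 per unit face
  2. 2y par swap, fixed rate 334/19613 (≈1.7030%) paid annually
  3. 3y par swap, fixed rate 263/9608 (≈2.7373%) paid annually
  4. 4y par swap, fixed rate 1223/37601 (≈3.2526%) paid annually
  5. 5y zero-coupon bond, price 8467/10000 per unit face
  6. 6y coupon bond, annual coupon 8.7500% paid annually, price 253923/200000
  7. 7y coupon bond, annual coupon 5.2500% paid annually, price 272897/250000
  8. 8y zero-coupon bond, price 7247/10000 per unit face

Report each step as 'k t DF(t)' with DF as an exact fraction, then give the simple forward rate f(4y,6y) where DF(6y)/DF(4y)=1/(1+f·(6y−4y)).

1 1 9947/10000
2 2 4833/5000
3 3 9211/10000
4 4 8777/10000
5 5 8467/10000
6 6 498/625
7 7 1919/2500
8 8 7247/10000
f(4y,6y) = ((8777/10000)/(498/625) − 1)/(2) = 809/15936 ≈ 5.0766%

step 1 [1y] zero: DF = P = 9947/10000 ≈ 0.994700
step 2 [2y] swap r/1=334/19613: DF=(1 − 334/19613·(0.994700))/(1+334/19613) = 4833/5000 ≈ 0.966600
step 3 [3y] swap r/1=263/9608: DF=(1 − 263/9608·(0.994700+0.966600))/(1+263/9608) = 9211/10000 ≈ 0.921100
step 4 [4y] swap r/1=1223/37601: DF=(1 − 1223/37601·(0.994700+0.966600+0.921100))/(1+1223/37601) = 8777/10000 ≈ 0.877700
step 5 [5y] zero: DF = P = 8467/10000 ≈ 0.846700
step 6 [6y] bond c/1=7/80: DF=(253923/200000 − 7/80·(0.994700+0.966600+0.921100+0.877700+0.846700))/(1+7/80) = 498/625 ≈ 0.796800
step 7 [7y] bond c/1=21/400: DF=(272897/250000 − 21/400·(0.994700+0.966600+0.921100+0.877700+0.846700+0.796800))/(1+21/400) = 1919/2500 ≈ 0.767600
step 8 [8y] zero: DF = P = 7247/10000 ≈ 0.724700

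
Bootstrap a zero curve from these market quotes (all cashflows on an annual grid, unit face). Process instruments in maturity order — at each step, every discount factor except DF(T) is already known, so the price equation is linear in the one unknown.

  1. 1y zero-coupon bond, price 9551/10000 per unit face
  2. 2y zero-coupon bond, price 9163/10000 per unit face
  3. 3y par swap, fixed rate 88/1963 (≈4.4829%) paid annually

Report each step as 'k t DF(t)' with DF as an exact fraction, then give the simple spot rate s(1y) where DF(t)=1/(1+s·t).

step 1 [1y] zero: DF = P = 9551/10000 ≈ 0.955100
step 2 [2y] zero: DF = P = 9163/10000 ≈ 0.916300
step 3 [3y] swap r/1=88/1963: DF=(1 − 88/1963·(0.955100+0.916300))/(1+88/1963) = 548/625 ≈ 0.876800

1 1 9551/10000
2 2 9163/10000
3 3 548/625
s(1y) = (1/(9551/10000) − 1)/(1) = 449/9551 ≈ 4.7011%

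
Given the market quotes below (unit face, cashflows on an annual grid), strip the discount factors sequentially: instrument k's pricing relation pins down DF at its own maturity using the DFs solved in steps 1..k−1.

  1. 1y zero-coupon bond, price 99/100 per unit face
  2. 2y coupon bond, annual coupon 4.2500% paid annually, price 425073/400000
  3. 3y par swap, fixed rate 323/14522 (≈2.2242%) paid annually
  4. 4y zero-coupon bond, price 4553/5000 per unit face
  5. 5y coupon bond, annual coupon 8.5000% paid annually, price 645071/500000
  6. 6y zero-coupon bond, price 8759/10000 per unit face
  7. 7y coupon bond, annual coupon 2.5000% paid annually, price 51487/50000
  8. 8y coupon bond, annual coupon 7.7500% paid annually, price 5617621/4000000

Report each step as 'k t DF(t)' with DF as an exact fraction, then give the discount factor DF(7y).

step 1 [1y] zero: DF = P = 99/100 ≈ 0.990000
step 2 [2y] bond c/1=17/400: DF=(425073/400000 − 17/400·(0.990000))/(1+17/400) = 979/1000 ≈ 0.979000
step 3 [3y] swap r/1=323/14522: DF=(1 − 323/14522·(0.990000+0.979000))/(1+323/14522) = 4677/5000 ≈ 0.935400
step 4 [4y] zero: DF = P = 4553/5000 ≈ 0.910600
step 5 [5y] bond c/1=17/200: DF=(645071/500000 − 17/200·(0.990000+0.979000+0.935400+0.910600))/(1+17/200) = 4451/5000 ≈ 0.890200
step 6 [6y] zero: DF = P = 8759/10000 ≈ 0.875900
step 7 [7y] bond c/1=1/40: DF=(51487/50000 − 1/40·(0.990000+0.979000+0.935400+0.910600+0.890200+0.875900))/(1+1/40) = 1737/2000 ≈ 0.868500
step 8 [8y] bond c/1=31/400: DF=(5617621/4000000 − 31/400·(0.990000+0.979000+0.935400+0.910600+0.890200+0.875900+0.868500))/(1+31/400) = 1679/2000 ≈ 0.839500

1 1 99/100
2 2 979/1000
3 3 4677/5000
4 4 4553/5000
5 5 4451/5000
6 6 8759/10000
7 7 1737/2000
8 8 1679/2000
DF(7y) = 1737/2000 ≈ 0.868500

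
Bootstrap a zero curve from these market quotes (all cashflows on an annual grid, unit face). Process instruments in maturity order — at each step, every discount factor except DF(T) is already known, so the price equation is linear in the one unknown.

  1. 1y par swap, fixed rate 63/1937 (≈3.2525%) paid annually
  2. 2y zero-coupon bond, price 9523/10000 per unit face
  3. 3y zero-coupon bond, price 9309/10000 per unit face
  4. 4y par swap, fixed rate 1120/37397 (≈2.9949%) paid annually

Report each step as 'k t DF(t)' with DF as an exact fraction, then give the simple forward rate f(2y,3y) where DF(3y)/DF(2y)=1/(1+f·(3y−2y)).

1 1 1937/2000
2 2 9523/10000
3 3 9309/10000
4 4 111/125
f(2y,3y) = ((9523/10000)/(9309/10000) − 1)/(1) = 2/87 ≈ 2.2989%

step 1 [1y] swap r/1=63/1937: DF=(1 − 63/1937·(0))/(1+63/1937) = 1937/2000 ≈ 0.968500
step 2 [2y] zero: DF = P = 9523/10000 ≈ 0.952300
step 3 [3y] zero: DF = P = 9309/10000 ≈ 0.930900
step 4 [4y] swap r/1=1120/37397: DF=(1 − 1120/37397·(0.968500+0.952300+0.930900))/(1+1120/37397) = 111/125 ≈ 0.888000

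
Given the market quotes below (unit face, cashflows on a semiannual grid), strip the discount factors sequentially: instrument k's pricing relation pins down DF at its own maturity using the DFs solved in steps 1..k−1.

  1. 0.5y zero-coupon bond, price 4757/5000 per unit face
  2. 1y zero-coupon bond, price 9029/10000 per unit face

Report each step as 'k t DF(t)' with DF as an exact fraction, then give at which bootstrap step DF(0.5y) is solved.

1 1/2 4757/5000
2 1 9029/10000
DF(0.5y) is solved at step 1

step 1 [0.5y] zero: DF = P = 4757/5000 ≈ 0.951400
step 2 [1y] zero: DF = P = 9029/10000 ≈ 0.902900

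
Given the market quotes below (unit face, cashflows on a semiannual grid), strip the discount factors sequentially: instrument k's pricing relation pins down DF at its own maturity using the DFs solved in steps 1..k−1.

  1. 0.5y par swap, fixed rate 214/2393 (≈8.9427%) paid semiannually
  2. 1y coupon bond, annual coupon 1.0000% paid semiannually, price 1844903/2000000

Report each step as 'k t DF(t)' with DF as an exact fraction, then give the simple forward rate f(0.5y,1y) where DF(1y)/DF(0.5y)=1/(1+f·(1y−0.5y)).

1 1/2 2393/2500
2 1 9131/10000
f(0.5y,1y) = ((2393/2500)/(9131/10000) − 1)/(1/2) = 882/9131 ≈ 9.6594%

step 1 [0.5y] swap r/2=107/2393: DF=(1 − 107/2393·(0))/(1+107/2393) = 2393/2500 ≈ 0.957200
step 2 [1y] bond c/2=1/200: DF=(1844903/2000000 − 1/200·(0.957200))/(1+1/200) = 9131/10000 ≈ 0.913100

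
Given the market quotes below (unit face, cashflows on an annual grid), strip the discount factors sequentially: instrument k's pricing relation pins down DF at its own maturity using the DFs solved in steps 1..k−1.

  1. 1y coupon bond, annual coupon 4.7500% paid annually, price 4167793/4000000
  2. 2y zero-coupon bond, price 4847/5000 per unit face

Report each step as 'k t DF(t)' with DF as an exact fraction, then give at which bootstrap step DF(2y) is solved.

step 1 [1y] bond c/1=19/400: DF=(4167793/4000000 − 19/400·(0))/(1+19/400) = 9947/10000 ≈ 0.994700
step 2 [2y] zero: DF = P = 4847/5000 ≈ 0.969400

1 1 9947/10000
2 2 4847/5000
DF(2y) is solved at step 2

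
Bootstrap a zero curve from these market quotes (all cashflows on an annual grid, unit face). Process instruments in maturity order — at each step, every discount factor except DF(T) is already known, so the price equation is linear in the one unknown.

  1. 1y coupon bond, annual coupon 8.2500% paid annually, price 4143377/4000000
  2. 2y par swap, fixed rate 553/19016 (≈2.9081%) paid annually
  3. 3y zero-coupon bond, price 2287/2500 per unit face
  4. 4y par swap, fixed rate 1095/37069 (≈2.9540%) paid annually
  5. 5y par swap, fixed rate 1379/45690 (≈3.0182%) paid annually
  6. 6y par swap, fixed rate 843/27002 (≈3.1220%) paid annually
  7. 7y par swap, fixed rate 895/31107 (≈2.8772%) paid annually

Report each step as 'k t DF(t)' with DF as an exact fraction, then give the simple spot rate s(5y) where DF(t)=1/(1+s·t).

1 1 9569/10000
2 2 9447/10000
3 3 2287/2500
4 4 1781/2000
5 5 8621/10000
6 6 4157/5000
7 7 821/1000
s(5y) = (1/(8621/10000) − 1)/(5) = 1379/43105 ≈ 3.1992%

step 1 [1y] bond c/1=33/400: DF=(4143377/4000000 − 33/400·(0))/(1+33/400) = 9569/10000 ≈ 0.956900
step 2 [2y] swap r/1=553/19016: DF=(1 − 553/19016·(0.956900))/(1+553/19016) = 9447/10000 ≈ 0.944700
step 3 [3y] zero: DF = P = 2287/2500 ≈ 0.914800
step 4 [4y] swap r/1=1095/37069: DF=(1 − 1095/37069·(0.956900+0.944700+0.914800))/(1+1095/37069) = 1781/2000 ≈ 0.890500
step 5 [5y] swap r/1=1379/45690: DF=(1 − 1379/45690·(0.956900+0.944700+0.914800+0.890500))/(1+1379/45690) = 8621/10000 ≈ 0.862100
step 6 [6y] swap r/1=843/27002: DF=(1 − 843/27002·(0.956900+0.944700+0.914800+0.890500+0.862100))/(1+843/27002) = 4157/5000 ≈ 0.831400
step 7 [7y] swap r/1=895/31107: DF=(1 − 895/31107·(0.956900+0.944700+0.914800+0.890500+0.862100+0.831400))/(1+895/31107) = 821/1000 ≈ 0.821000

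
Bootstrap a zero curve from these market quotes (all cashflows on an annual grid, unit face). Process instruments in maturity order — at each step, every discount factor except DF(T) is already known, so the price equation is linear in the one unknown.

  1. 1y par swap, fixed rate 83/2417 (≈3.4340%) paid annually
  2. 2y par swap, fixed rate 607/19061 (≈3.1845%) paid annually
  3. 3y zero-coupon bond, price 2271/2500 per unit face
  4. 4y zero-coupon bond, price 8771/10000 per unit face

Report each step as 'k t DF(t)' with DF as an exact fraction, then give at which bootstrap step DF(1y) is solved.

1 1 2417/2500
2 2 9393/10000
3 3 2271/2500
4 4 8771/10000
DF(1y) is solved at step 1

step 1 [1y] swap r/1=83/2417: DF=(1 − 83/2417·(0))/(1+83/2417) = 2417/2500 ≈ 0.966800
step 2 [2y] swap r/1=607/19061: DF=(1 − 607/19061·(0.966800))/(1+607/19061) = 9393/10000 ≈ 0.939300
step 3 [3y] zero: DF = P = 2271/2500 ≈ 0.908400
step 4 [4y] zero: DF = P = 8771/10000 ≈ 0.877100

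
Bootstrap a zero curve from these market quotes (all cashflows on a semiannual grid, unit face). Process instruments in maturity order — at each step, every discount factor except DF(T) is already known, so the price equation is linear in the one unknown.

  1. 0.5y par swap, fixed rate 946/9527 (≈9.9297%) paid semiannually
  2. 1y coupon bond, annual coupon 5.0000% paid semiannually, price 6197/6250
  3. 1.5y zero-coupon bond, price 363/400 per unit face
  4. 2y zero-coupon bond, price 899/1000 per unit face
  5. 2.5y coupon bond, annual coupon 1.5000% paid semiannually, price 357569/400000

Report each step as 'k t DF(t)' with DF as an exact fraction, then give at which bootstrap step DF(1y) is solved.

step 1 [0.5y] swap r/2=473/9527: DF=(1 − 473/9527·(0))/(1+473/9527) = 9527/10000 ≈ 0.952700
step 2 [1y] bond c/2=1/40: DF=(6197/6250 − 1/40·(0.952700))/(1+1/40) = 9441/10000 ≈ 0.944100
step 3 [1.5y] zero: DF = P = 363/400 ≈ 0.907500
step 4 [2y] zero: DF = P = 899/1000 ≈ 0.899000
step 5 [2.5y] bond c/2=3/400: DF=(357569/400000 − 3/400·(0.952700+0.944100+0.907500+0.899000))/(1+3/400) = 8597/10000 ≈ 0.859700

1 1/2 9527/10000
2 1 9441/10000
3 3/2 363/400
4 2 899/1000
5 5/2 8597/10000
DF(1y) is solved at step 2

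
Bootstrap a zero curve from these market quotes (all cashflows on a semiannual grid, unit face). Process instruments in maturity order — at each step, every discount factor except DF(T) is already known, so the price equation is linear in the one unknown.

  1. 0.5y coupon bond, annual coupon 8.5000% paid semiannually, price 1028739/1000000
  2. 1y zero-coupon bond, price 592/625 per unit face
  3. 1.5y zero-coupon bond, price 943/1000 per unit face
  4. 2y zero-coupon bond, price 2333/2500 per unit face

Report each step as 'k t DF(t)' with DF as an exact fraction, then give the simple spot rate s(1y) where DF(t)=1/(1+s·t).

1 1/2 2467/2500
2 1 592/625
3 3/2 943/1000
4 2 2333/2500
s(1y) = (1/(592/625) − 1)/(1) = 33/592 ≈ 5.5743%

step 1 [0.5y] bond c/2=17/400: DF=(1028739/1000000 − 17/400·(0))/(1+17/400) = 2467/2500 ≈ 0.986800
step 2 [1y] zero: DF = P = 592/625 ≈ 0.947200
step 3 [1.5y] zero: DF = P = 943/1000 ≈ 0.943000
step 4 [2y] zero: DF = P = 2333/2500 ≈ 0.933200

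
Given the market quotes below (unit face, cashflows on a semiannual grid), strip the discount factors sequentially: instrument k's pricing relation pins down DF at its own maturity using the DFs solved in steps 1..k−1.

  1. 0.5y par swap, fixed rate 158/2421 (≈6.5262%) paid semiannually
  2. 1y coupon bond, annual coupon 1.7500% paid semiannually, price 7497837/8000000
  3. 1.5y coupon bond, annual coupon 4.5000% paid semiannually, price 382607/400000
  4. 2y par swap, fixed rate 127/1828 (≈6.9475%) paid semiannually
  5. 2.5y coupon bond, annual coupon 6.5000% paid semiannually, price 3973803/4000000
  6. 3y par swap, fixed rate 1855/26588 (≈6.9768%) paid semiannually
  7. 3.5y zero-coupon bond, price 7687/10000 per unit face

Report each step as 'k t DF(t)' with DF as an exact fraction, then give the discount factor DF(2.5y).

1 1/2 2421/2500
2 1 9207/10000
3 3/2 8939/10000
4 2 873/1000
5 5/2 8471/10000
6 3 1629/2000
7 7/2 7687/10000
DF(2.5y) = 8471/10000 ≈ 0.847100

step 1 [0.5y] swap r/2=79/2421: DF=(1 − 79/2421·(0))/(1+79/2421) = 2421/2500 ≈ 0.968400
step 2 [1y] bond c/2=7/800: DF=(7497837/8000000 − 7/800·(0.968400))/(1+7/800) = 9207/10000 ≈ 0.920700
step 3 [1.5y] bond c/2=9/400: DF=(382607/400000 − 9/400·(0.968400+0.920700))/(1+9/400) = 8939/10000 ≈ 0.893900
step 4 [2y] swap r/2=127/3656: DF=(1 − 127/3656·(0.968400+0.920700+0.893900))/(1+127/3656) = 873/1000 ≈ 0.873000
step 5 [2.5y] bond c/2=13/400: DF=(3973803/4000000 − 13/400·(0.968400+0.920700+0.893900+0.873000))/(1+13/400) = 8471/10000 ≈ 0.847100
step 6 [3y] swap r/2=1855/53176: DF=(1 − 1855/53176·(0.968400+0.920700+0.893900+0.873000+0.847100))/(1+1855/53176) = 1629/2000 ≈ 0.814500
step 7 [3.5y] zero: DF = P = 7687/10000 ≈ 0.768700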